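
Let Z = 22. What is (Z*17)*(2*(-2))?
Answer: -1496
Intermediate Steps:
(Z*17)*(2*(-2)) = (22*17)*(2*(-2)) = 374*(-4) = -1496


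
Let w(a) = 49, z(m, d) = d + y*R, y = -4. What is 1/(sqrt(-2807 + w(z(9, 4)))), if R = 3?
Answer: -I*sqrt(2758)/2758 ≈ -0.019042*I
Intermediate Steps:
z(m, d) = -12 + d (z(m, d) = d - 4*3 = d - 12 = -12 + d)
1/(sqrt(-2807 + w(z(9, 4)))) = 1/(sqrt(-2807 + 49)) = 1/(sqrt(-2758)) = 1/(I*sqrt(2758)) = -I*sqrt(2758)/2758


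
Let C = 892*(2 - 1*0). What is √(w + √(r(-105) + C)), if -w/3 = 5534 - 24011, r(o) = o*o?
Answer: √(55431 + √12809) ≈ 235.68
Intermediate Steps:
r(o) = o²
C = 1784 (C = 892*(2 + 0) = 892*2 = 1784)
w = 55431 (w = -3*(5534 - 24011) = -3*(-18477) = 55431)
√(w + √(r(-105) + C)) = √(55431 + √((-105)² + 1784)) = √(55431 + √(11025 + 1784)) = √(55431 + √12809)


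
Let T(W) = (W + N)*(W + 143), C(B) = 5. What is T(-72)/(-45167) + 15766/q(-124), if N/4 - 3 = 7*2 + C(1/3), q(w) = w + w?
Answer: -11490075/180668 ≈ -63.598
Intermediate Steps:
q(w) = 2*w
N = 88 (N = 12 + 4*(7*2 + 5) = 12 + 4*(14 + 5) = 12 + 4*19 = 12 + 76 = 88)
T(W) = (88 + W)*(143 + W) (T(W) = (W + 88)*(W + 143) = (88 + W)*(143 + W))
T(-72)/(-45167) + 15766/q(-124) = (12584 + (-72)**2 + 231*(-72))/(-45167) + 15766/((2*(-124))) = (12584 + 5184 - 16632)*(-1/45167) + 15766/(-248) = 1136*(-1/45167) + 15766*(-1/248) = -1136/45167 - 7883/124 = -11490075/180668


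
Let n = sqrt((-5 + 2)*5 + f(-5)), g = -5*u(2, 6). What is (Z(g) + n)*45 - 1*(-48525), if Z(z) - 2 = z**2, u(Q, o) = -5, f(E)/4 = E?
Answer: 76740 + 45*I*sqrt(35) ≈ 76740.0 + 266.22*I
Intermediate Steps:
f(E) = 4*E
g = 25 (g = -5*(-5) = 25)
n = I*sqrt(35) (n = sqrt((-5 + 2)*5 + 4*(-5)) = sqrt(-3*5 - 20) = sqrt(-15 - 20) = sqrt(-35) = I*sqrt(35) ≈ 5.9161*I)
Z(z) = 2 + z**2
(Z(g) + n)*45 - 1*(-48525) = ((2 + 25**2) + I*sqrt(35))*45 - 1*(-48525) = ((2 + 625) + I*sqrt(35))*45 + 48525 = (627 + I*sqrt(35))*45 + 48525 = (28215 + 45*I*sqrt(35)) + 48525 = 76740 + 45*I*sqrt(35)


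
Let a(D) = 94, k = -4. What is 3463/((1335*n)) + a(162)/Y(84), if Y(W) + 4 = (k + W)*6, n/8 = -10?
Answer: 2097703/12709200 ≈ 0.16505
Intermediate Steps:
n = -80 (n = 8*(-10) = -80)
Y(W) = -28 + 6*W (Y(W) = -4 + (-4 + W)*6 = -4 + (-24 + 6*W) = -28 + 6*W)
3463/((1335*n)) + a(162)/Y(84) = 3463/((1335*(-80))) + 94/(-28 + 6*84) = 3463/(-106800) + 94/(-28 + 504) = 3463*(-1/106800) + 94/476 = -3463/106800 + 94*(1/476) = -3463/106800 + 47/238 = 2097703/12709200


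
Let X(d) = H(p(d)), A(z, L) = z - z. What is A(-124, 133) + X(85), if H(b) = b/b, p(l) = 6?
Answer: 1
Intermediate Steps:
A(z, L) = 0
H(b) = 1
X(d) = 1
A(-124, 133) + X(85) = 0 + 1 = 1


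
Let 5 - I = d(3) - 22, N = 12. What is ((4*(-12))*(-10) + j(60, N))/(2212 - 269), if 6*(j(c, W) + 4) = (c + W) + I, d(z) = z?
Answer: 492/1943 ≈ 0.25322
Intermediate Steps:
I = 24 (I = 5 - (3 - 22) = 5 - 1*(-19) = 5 + 19 = 24)
j(c, W) = W/6 + c/6 (j(c, W) = -4 + ((c + W) + 24)/6 = -4 + ((W + c) + 24)/6 = -4 + (24 + W + c)/6 = -4 + (4 + W/6 + c/6) = W/6 + c/6)
((4*(-12))*(-10) + j(60, N))/(2212 - 269) = ((4*(-12))*(-10) + ((⅙)*12 + (⅙)*60))/(2212 - 269) = (-48*(-10) + (2 + 10))/1943 = (480 + 12)*(1/1943) = 492*(1/1943) = 492/1943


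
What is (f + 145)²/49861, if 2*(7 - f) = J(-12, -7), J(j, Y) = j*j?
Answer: 6400/49861 ≈ 0.12836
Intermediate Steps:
J(j, Y) = j²
f = -65 (f = 7 - ½*(-12)² = 7 - ½*144 = 7 - 72 = -65)
(f + 145)²/49861 = (-65 + 145)²/49861 = 80²*(1/49861) = 6400*(1/49861) = 6400/49861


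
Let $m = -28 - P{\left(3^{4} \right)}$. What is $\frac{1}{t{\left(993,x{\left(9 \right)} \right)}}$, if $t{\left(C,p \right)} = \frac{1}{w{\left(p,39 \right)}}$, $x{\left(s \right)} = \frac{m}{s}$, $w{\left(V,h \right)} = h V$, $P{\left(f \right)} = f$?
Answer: $- \frac{1417}{3} \approx -472.33$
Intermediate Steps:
$w{\left(V,h \right)} = V h$
$m = -109$ ($m = -28 - 3^{4} = -28 - 81 = -109$)
$x{\left(s \right)} = - \frac{109}{s}$
$t{\left(C,p \right)} = \frac{1}{39 p}$ ($t{\left(C,p \right)} = \frac{1}{p 39} = \frac{1}{39 p}$)
$\frac{1}{t{\left(993,x{\left(9 \right)} \right)}} = \frac{1}{\frac{1}{39} \frac{1}{\left(-109\right) \frac{1}{9}}} = \frac{1}{\frac{1}{39} \frac{1}{- \frac{109}{9}}} = \frac{1}{\frac{1}{39} \left(- \frac{9}{109}\right)} = \frac{1}{- \frac{3}{1417}} = - \frac{1417}{3}$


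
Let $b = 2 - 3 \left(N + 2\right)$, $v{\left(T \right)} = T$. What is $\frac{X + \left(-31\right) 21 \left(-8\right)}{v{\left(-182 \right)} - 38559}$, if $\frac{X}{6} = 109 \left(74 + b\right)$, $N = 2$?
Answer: $- \frac{47064}{38741} \approx -1.2148$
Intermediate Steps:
$b = -10$ ($b = 2 - 3 \left(2 + 2\right) = 2 - 3 \cdot 4 = 2 - 12 = -10$)
$X = 41856$ ($X = 6 \cdot 109 \left(74 - 10\right) = 6 \cdot 109 \cdot 64 = 6 \cdot 6976 = 41856$)
$\frac{X + \left(-31\right) 21 \left(-8\right)}{v{\left(-182 \right)} - 38559} = \frac{41856 + \left(-31\right) 21 \left(-8\right)}{-182 - 38559} = \frac{41856 - -5208}{-38741} = \left(41856 + 5208\right) \left(- \frac{1}{38741}\right) = 47064 \left(- \frac{1}{38741}\right) = - \frac{47064}{38741}$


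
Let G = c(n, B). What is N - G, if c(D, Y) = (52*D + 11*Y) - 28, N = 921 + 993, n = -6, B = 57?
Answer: 1627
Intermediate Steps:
N = 1914
c(D, Y) = -28 + 11*Y + 52*D (c(D, Y) = (11*Y + 52*D) - 28 = -28 + 11*Y + 52*D)
G = 287 (G = -28 + 11*57 + 52*(-6) = -28 + 627 - 312 = 287)
N - G = 1914 - 1*287 = 1914 - 287 = 1627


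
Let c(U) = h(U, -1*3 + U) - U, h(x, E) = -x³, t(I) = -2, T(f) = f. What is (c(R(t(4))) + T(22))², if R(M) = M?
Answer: 1024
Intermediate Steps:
c(U) = -U - U³ (c(U) = -U³ - U = -U - U³)
(c(R(t(4))) + T(22))² = ((-1*(-2) - 1*(-2)³) + 22)² = ((2 - 1*(-8)) + 22)² = ((2 + 8) + 22)² = (10 + 22)² = 32² = 1024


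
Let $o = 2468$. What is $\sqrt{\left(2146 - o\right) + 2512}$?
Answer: $\sqrt{2190} \approx 46.797$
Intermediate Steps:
$\sqrt{\left(2146 - o\right) + 2512} = \sqrt{\left(2146 - 2468\right) + 2512} = \sqrt{-322 + 2512} = \sqrt{2190}$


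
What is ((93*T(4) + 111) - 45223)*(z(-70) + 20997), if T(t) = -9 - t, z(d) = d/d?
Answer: -972648358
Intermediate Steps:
z(d) = 1
((93*T(4) + 111) - 45223)*(z(-70) + 20997) = ((93*(-9 - 1*4) + 111) - 45223)*(1 + 20997) = ((93*(-9 - 4) + 111) - 45223)*20998 = ((93*(-13) + 111) - 45223)*20998 = ((-1209 + 111) - 45223)*20998 = (-1098 - 45223)*20998 = -46321*20998 = -972648358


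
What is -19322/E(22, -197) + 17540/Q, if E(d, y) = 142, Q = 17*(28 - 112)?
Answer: -3760312/25347 ≈ -148.35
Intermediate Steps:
Q = -1428 (Q = 17*(-84) = -1428)
-19322/E(22, -197) + 17540/Q = -19322/142 + 17540/(-1428) = -19322*1/142 + 17540*(-1/1428) = -9661/71 - 4385/357 = -3760312/25347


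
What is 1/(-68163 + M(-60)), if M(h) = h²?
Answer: -1/64563 ≈ -1.5489e-5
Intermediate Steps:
1/(-68163 + M(-60)) = 1/(-68163 + (-60)²) = 1/(-68163 + 3600) = 1/(-64563) = -1/64563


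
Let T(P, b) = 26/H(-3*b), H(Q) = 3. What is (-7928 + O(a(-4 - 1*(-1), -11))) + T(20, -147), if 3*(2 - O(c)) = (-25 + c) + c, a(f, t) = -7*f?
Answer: -7923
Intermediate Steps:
T(P, b) = 26/3
O(c) = 31/3 - 2*c/3 (O(c) = 2 - ((-25 + c) + c)/3 = 2 - (-25 + 2*c)/3 = 2 + (25/3 - 2*c/3) = 31/3 - 2*c/3)
(-7928 + O(a(-4 - 1*(-1), -11))) + T(20, -147) = (-7928 + (31/3 - (-14)*(-4 - 1*(-1))/3)) + 26/3 = (-7928 + (31/3 - (-14)*(-4 + 1)/3)) + 26/3 = (-7928 + (31/3 - (-14)*(-3)/3)) + 26/3 = (-7928 + (31/3 - 2/3*21)) + 26/3 = (-7928 + (31/3 - 14)) + 26/3 = (-7928 - 11/3) + 26/3 = -23795/3 + 26/3 = -7923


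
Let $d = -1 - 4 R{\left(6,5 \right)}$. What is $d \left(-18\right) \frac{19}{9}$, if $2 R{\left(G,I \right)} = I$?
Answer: $418$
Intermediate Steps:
$R{\left(G,I \right)} = \frac{I}{2}$
$d = -11$ ($d = -1 - 4 \cdot \frac{1}{2} \cdot 5 = -1 - 10 = -11$)
$d \left(-18\right) \frac{19}{9} = \left(-11\right) \left(-18\right) \frac{19}{9} = 198 \cdot 19 \cdot \frac{1}{9} = 198 \cdot \frac{19}{9} = 418$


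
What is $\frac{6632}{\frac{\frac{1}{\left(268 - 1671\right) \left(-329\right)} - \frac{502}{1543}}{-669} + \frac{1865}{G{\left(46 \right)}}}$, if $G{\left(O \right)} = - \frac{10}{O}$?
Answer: $- \frac{131667590662447}{170322104382165} \approx -0.77305$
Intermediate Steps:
$\frac{6632}{\frac{\frac{1}{\left(268 - 1671\right) \left(-329\right)} - \frac{502}{1543}}{-669} + \frac{1865}{G{\left(46 \right)}}} = \frac{6632}{\frac{\frac{1}{\left(268 - 1671\right) \left(-329\right)} - \frac{502}{1543}}{-669} + \frac{1865}{\left(-10\right) \frac{1}{46}}} = \frac{6632}{\left(\frac{1}{-1403} \left(- \frac{1}{329}\right) - \frac{502}{1543}\right) \left(- \frac{1}{669}\right) + \frac{1865}{\left(-10\right) \frac{1}{46}}} = \frac{6632}{\left(\left(- \frac{1}{1403}\right) \left(- \frac{1}{329}\right) - \frac{502}{1543}\right) \left(- \frac{1}{669}\right) + \frac{1865}{- \frac{5}{23}}} = \frac{6632}{\left(\frac{1}{461587} - \frac{502}{1543}\right) \left(- \frac{1}{669}\right) + 1865 \left(- \frac{23}{5}\right)} = \frac{6632}{\left(- \frac{231715131}{712228741}\right) \left(- \frac{1}{669}\right) - 8579} = \frac{6632}{\frac{77238377}{158827009243} - 8579} = \frac{6632}{- \frac{1362576835057320}{158827009243}} = 6632 \left(- \frac{158827009243}{1362576835057320}\right) = - \frac{131667590662447}{170322104382165}$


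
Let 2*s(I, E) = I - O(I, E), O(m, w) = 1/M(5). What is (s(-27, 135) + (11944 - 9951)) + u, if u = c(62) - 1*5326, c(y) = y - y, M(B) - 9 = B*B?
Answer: -227563/68 ≈ -3346.5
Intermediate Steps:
M(B) = 9 + B² (M(B) = 9 + B*B = 9 + B²)
O(m, w) = 1/34 (O(m, w) = 1/(9 + 5²) = 1/(9 + 25) = 1/34)
c(y) = 0
s(I, E) = -1/68 + I/2 (s(I, E) = (I - 1*1/34)/2 = (I - 1/34)/2 = (-1/34 + I)/2 = -1/68 + I/2)
u = -5326 (u = 0 - 1*5326 = 0 - 5326 = -5326)
(s(-27, 135) + (11944 - 9951)) + u = ((-1/68 + (½)*(-27)) + (11944 - 9951)) - 5326 = ((-1/68 - 27/2) + 1993) - 5326 = (-919/68 + 1993) - 5326 = 134605/68 - 5326 = -227563/68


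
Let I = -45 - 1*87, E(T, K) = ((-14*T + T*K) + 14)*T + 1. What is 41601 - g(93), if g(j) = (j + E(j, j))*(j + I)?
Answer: 26743614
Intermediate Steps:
E(T, K) = 1 + T*(14 - 14*T + K*T) (E(T, K) = ((-14*T + K*T) + 14)*T + 1 = (14 - 14*T + K*T)*T + 1 = T*(14 - 14*T + K*T) + 1 = 1 + T*(14 - 14*T + K*T))
I = -132 (I = -45 - 87 = -132)
g(j) = (-132 + j)*(1 + j³ - 14*j² + 15*j) (g(j) = (j + (1 - 14*j² + 14*j + j*j²))*(j - 132) = (j + (1 - 14*j² + 14*j + j³))*(-132 + j) = (j + (1 + j³ - 14*j² + 14*j))*(-132 + j) = (1 + j³ - 14*j² + 15*j)*(-132 + j) = (-132 + j)*(1 + j³ - 14*j² + 15*j))
41601 - g(93) = 41601 - (-132 + 93⁴ - 1979*93 - 146*93³ + 1863*93²) = 41601 - (-132 + 74805201 - 184047 - 146*804357 + 1863*8649) = 41601 - (-132 + 74805201 - 184047 - 117436122 + 16113087) = 41601 - 1*(-26702013) = 41601 + 26702013 = 26743614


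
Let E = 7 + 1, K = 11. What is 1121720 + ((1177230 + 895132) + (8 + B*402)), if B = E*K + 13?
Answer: 3234692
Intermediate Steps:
E = 8
B = 101 (B = 8*11 + 13 = 88 + 13 = 101)
1121720 + ((1177230 + 895132) + (8 + B*402)) = 1121720 + ((1177230 + 895132) + (8 + 101*402)) = 1121720 + (2072362 + (8 + 40602)) = 1121720 + (2072362 + 40610) = 1121720 + 2112972 = 3234692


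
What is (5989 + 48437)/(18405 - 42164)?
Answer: -54426/23759 ≈ -2.2908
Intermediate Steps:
(5989 + 48437)/(18405 - 42164) = 54426/(-23759) = 54426*(-1/23759) = -54426/23759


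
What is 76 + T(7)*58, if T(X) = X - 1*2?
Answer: 366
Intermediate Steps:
T(X) = -2 + X (T(X) = X - 2 = -2 + X)
76 + T(7)*58 = 76 + (-2 + 7)*58 = 76 + 5*58 = 76 + 290 = 366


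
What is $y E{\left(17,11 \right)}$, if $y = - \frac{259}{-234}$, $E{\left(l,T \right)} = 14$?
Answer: $\frac{1813}{117} \approx 15.496$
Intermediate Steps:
$y = \frac{259}{234}$ ($y = \left(-259\right) \left(- \frac{1}{234}\right) = \frac{259}{234} \approx 1.1068$)
$y E{\left(17,11 \right)} = \frac{259}{234} \cdot 14 = \frac{1813}{117}$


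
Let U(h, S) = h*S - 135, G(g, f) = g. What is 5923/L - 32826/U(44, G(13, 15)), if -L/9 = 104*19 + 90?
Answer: -612954995/8125578 ≈ -75.435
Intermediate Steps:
L = -18594 (L = -9*(104*19 + 90) = -9*(1976 + 90) = -9*2066 = -18594)
U(h, S) = -135 + S*h (U(h, S) = S*h - 135 = -135 + S*h)
5923/L - 32826/U(44, G(13, 15)) = 5923/(-18594) - 32826/(-135 + 13*44) = 5923*(-1/18594) - 32826/(-135 + 572) = -5923/18594 - 32826/437 = -612954995/8125578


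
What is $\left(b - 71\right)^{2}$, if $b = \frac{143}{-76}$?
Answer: $\frac{30680521}{5776} \approx 5311.7$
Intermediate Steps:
$b = - \frac{143}{76}$ ($b = 143 \left(- \frac{1}{76}\right) = - \frac{143}{76} \approx -1.8816$)
$\left(b - 71\right)^{2} = \left(- \frac{143}{76} - 71\right)^{2} = \left(- \frac{5539}{76}\right)^{2} = \frac{30680521}{5776}$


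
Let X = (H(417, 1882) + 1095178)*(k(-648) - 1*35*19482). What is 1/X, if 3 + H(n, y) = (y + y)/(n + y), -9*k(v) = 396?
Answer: -2299/1716930630944346 ≈ -1.3390e-12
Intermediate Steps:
k(v) = -44 (k(v) = -⅑*396 = -44)
H(n, y) = -3 + 2*y/(n + y) (H(n, y) = -3 + (y + y)/(n + y) = -3 + (2*y)/(n + y) = -3 + 2*y/(n + y))
X = -1716930630944346/2299 (X = ((-1*1882 - 3*417)/(417 + 1882) + 1095178)*(-44 - 1*35*19482) = ((-1882 - 1251)/2299 + 1095178)*(-44 - 35*19482) = ((1/2299)*(-3133) + 1095178)*(-44 - 681870) = (-3133/2299 + 1095178)*(-681914) = (2517811089/2299)*(-681914) = -1716930630944346/2299 ≈ -7.4682e+11)
1/X = 1/(-1716930630944346/2299) = -2299/1716930630944346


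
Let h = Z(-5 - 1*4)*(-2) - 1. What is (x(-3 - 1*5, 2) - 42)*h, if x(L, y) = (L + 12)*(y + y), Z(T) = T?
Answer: -442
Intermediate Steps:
x(L, y) = 2*y*(12 + L) (x(L, y) = (12 + L)*(2*y) = 2*y*(12 + L))
h = 17 (h = (-5 - 1*4)*(-2) - 1 = (-5 - 4)*(-2) - 1 = -9*(-2) - 1 = 18 - 1 = 17)
(x(-3 - 1*5, 2) - 42)*h = (2*2*(12 + (-3 - 1*5)) - 42)*17 = (2*2*(12 + (-3 - 5)) - 42)*17 = (2*2*(12 - 8) - 42)*17 = (2*2*4 - 42)*17 = (16 - 42)*17 = -26*17 = -442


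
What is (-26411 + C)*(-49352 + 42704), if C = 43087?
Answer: -110862048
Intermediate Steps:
(-26411 + C)*(-49352 + 42704) = (-26411 + 43087)*(-49352 + 42704) = 16676*(-6648) = -110862048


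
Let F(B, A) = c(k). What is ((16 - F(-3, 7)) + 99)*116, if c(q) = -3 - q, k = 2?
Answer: 13920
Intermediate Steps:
F(B, A) = -5 (F(B, A) = -3 - 1*2 = -3 - 2 = -5)
((16 - F(-3, 7)) + 99)*116 = ((16 - 1*(-5)) + 99)*116 = ((16 + 5) + 99)*116 = (21 + 99)*116 = 120*116 = 13920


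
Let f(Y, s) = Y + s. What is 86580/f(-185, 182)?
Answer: -28860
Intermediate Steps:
86580/f(-185, 182) = 86580/(-185 + 182) = 86580/(-3) = 86580*(-1/3) = -28860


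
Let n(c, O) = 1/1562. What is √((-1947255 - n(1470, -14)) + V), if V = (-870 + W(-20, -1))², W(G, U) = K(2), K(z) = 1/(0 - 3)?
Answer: I*√26125786130114/4686 ≈ 1090.8*I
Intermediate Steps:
K(z) = -⅓ (K(z) = 1/(-3) = -⅓)
W(G, U) = -⅓
n(c, O) = 1/1562
V = 6817321/9 (V = (-870 - ⅓)² = (-2611/3)² = 6817321/9 ≈ 7.5748e+5)
√((-1947255 - n(1470, -14)) + V) = √((-1947255 - 1*1/1562) + 6817321/9) = √((-1947255 - 1/1562) + 6817321/9) = √(-3041612311/1562 + 6817321/9) = √(-16725855397/14058) = I*√26125786130114/4686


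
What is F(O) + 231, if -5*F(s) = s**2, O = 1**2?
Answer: 1154/5 ≈ 230.80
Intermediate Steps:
O = 1
F(s) = -s**2/5
F(O) + 231 = -1/5*1**2 + 231 = -1/5*1 + 231 = -1/5 + 231 = 1154/5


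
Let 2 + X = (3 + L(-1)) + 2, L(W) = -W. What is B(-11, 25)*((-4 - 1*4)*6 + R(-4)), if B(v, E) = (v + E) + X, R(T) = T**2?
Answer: -576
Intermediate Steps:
X = 4 (X = -2 + ((3 - 1*(-1)) + 2) = -2 + ((3 + 1) + 2) = -2 + (4 + 2) = -2 + 6 = 4)
B(v, E) = 4 + E + v (B(v, E) = (v + E) + 4 = (E + v) + 4 = 4 + E + v)
B(-11, 25)*((-4 - 1*4)*6 + R(-4)) = (4 + 25 - 11)*((-4 - 1*4)*6 + (-4)**2) = 18*((-4 - 4)*6 + 16) = 18*(-8*6 + 16) = 18*(-48 + 16) = 18*(-32) = -576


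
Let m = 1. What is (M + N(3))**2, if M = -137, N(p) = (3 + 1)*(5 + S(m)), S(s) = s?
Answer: 12769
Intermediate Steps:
N(p) = 24 (N(p) = (3 + 1)*(5 + 1) = 4*6 = 24)
(M + N(3))**2 = (-137 + 24)**2 = (-113)**2 = 12769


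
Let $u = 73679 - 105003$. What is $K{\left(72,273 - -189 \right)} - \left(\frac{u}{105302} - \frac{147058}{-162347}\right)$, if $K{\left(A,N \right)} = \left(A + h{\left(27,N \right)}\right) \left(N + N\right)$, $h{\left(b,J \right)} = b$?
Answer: $\frac{781907122937928}{8547731897} \approx 91475.0$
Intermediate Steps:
$u = -31324$ ($u = 73679 - 105003 = -31324$)
$K{\left(A,N \right)} = 2 N \left(27 + A\right)$ ($K{\left(A,N \right)} = \left(A + 27\right) \left(N + N\right) = \left(27 + A\right) 2 N = 2 N \left(27 + A\right)$)
$K{\left(72,273 - -189 \right)} - \left(\frac{u}{105302} - \frac{147058}{-162347}\right) = 2 \left(273 - -189\right) \left(27 + 72\right) - \left(- \frac{31324}{105302} - \frac{147058}{-162347}\right) = 2 \left(273 + 189\right) 99 - \left(\left(-31324\right) \frac{1}{105302} - - \frac{147058}{162347}\right) = 2 \cdot 462 \cdot 99 - \left(- \frac{15662}{52651} + \frac{147058}{162347}\right) = 91476 - \frac{5200072044}{8547731897} = \frac{781907122937928}{8547731897}$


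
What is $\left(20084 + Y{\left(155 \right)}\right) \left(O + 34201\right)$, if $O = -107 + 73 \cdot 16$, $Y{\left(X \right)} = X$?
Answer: $713667618$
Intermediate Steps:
$O = 1061$ ($O = -107 + 1168 = 1061$)
$\left(20084 + Y{\left(155 \right)}\right) \left(O + 34201\right) = \left(20084 + 155\right) \left(1061 + 34201\right) = 20239 \cdot 35262 = 713667618$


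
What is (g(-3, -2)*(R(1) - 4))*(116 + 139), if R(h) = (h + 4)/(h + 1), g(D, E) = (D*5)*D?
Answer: -34425/2 ≈ -17213.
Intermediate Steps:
g(D, E) = 5*D² (g(D, E) = (5*D)*D = 5*D²)
R(h) = (4 + h)/(1 + h)
(g(-3, -2)*(R(1) - 4))*(116 + 139) = ((5*(-3)²)*((4 + 1)/(1 + 1) - 4))*(116 + 139) = ((5*9)*(5/2 - 4))*255 = (45*((½)*5 - 4))*255 = (45*(5/2 - 4))*255 = (45*(-3/2))*255 = -135/2*255 = -34425/2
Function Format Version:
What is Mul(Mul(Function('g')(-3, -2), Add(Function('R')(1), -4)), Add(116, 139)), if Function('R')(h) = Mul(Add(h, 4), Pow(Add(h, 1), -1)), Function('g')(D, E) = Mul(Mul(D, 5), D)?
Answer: Rational(-34425, 2) ≈ -17213.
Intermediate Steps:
Function('g')(D, E) = Mul(5, Pow(D, 2)) (Function('g')(D, E) = Mul(Mul(5, D), D) = Mul(5, Pow(D, 2)))
Function('R')(h) = Mul(Pow(Add(1, h), -1), Add(4, h)) (Function('R')(h) = Mul(Add(4, h), Pow(Add(1, h), -1)) = Mul(Pow(Add(1, h), -1), Add(4, h)))
Mul(Mul(Function('g')(-3, -2), Add(Function('R')(1), -4)), Add(116, 139)) = Mul(Mul(Mul(5, Pow(-3, 2)), Add(Mul(Pow(Add(1, 1), -1), Add(4, 1)), -4)), Add(116, 139)) = Mul(Mul(Mul(5, 9), Add(Mul(Pow(2, -1), 5), -4)), 255) = Mul(Mul(45, Add(Mul(Rational(1, 2), 5), -4)), 255) = Mul(Mul(45, Add(Rational(5, 2), -4)), 255) = Mul(Mul(45, Rational(-3, 2)), 255) = Mul(Rational(-135, 2), 255) = Rational(-34425, 2)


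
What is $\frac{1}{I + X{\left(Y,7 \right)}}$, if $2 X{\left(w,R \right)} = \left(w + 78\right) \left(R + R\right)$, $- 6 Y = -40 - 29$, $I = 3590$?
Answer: $\frac{2}{8433} \approx 0.00023716$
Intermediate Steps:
$Y = \frac{23}{2}$ ($Y = - \frac{-40 - 29}{6} = \left(- \frac{1}{6}\right) \left(-69\right) = \frac{23}{2} \approx 11.5$)
$X{\left(w,R \right)} = R \left(78 + w\right)$ ($X{\left(w,R \right)} = \frac{\left(w + 78\right) \left(R + R\right)}{2} = \frac{\left(78 + w\right) 2 R}{2} = \frac{2 R \left(78 + w\right)}{2} = R \left(78 + w\right)$)
$\frac{1}{I + X{\left(Y,7 \right)}} = \frac{1}{3590 + 7 \left(78 + \frac{23}{2}\right)} = \frac{1}{3590 + 7 \cdot \frac{179}{2}} = \frac{1}{3590 + \frac{1253}{2}} = \frac{1}{\frac{8433}{2}} = \frac{2}{8433}$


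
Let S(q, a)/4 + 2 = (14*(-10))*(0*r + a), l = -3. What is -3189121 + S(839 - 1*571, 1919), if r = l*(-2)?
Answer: -4263769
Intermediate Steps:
r = 6 (r = -3*(-2) = 6)
S(q, a) = -8 - 560*a (S(q, a) = -8 + 4*((14*(-10))*(0*6 + a)) = -8 + 4*(-140*(0 + a)) = -8 + 4*(-140*a) = -8 - 560*a)
-3189121 + S(839 - 1*571, 1919) = -3189121 + (-8 - 560*1919) = -3189121 + (-8 - 1074640) = -3189121 - 1074648 = -4263769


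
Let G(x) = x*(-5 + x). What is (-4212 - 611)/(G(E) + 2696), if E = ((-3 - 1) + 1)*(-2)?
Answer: -689/386 ≈ -1.7850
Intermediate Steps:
E = 6 (E = (-4 + 1)*(-2) = -3*(-2) = 6)
(-4212 - 611)/(G(E) + 2696) = (-4212 - 611)/(6*(-5 + 6) + 2696) = -4823/(6*1 + 2696) = -4823/(6 + 2696) = -4823/2702 = -4823*1/2702 = -689/386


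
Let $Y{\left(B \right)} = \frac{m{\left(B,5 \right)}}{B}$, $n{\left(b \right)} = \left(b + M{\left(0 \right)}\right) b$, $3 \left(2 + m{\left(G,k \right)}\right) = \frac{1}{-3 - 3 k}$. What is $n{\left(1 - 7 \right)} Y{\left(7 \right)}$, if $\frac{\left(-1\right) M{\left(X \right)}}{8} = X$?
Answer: $- \frac{218}{21} \approx -10.381$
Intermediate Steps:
$M{\left(X \right)} = - 8 X$
$m{\left(G,k \right)} = -2 + \frac{1}{3 \left(-3 - 3 k\right)}$
$n{\left(b \right)} = b^{2}$ ($n{\left(b \right)} = \left(b - 0\right) b = \left(b + 0\right) b = b b = b^{2}$)
$Y{\left(B \right)} = - \frac{109}{54 B}$ ($Y{\left(B \right)} = \frac{\frac{1}{9} \frac{1}{1 + 5} \left(-19 - 90\right)}{B} = \frac{\frac{1}{9} \cdot \frac{1}{6} \left(-19 - 90\right)}{B} = \frac{\frac{1}{9} \cdot \frac{1}{6} \left(-109\right)}{B} = - \frac{109}{54 B}$)
$n{\left(1 - 7 \right)} Y{\left(7 \right)} = \left(1 - 7\right)^{2} \left(- \frac{109}{54 \cdot 7}\right) = \left(-6\right)^{2} \left(\left(- \frac{109}{54}\right) \frac{1}{7}\right) = 36 \left(- \frac{109}{378}\right) = - \frac{218}{21}$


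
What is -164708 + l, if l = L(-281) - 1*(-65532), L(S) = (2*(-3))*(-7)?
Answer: -99134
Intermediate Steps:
L(S) = 42 (L(S) = -6*(-7) = 42)
l = 65574 (l = 42 - 1*(-65532) = 42 + 65532 = 65574)
-164708 + l = -164708 + 65574 = -99134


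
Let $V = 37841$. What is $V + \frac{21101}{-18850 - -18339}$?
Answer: $\frac{19315650}{511} \approx 37800.0$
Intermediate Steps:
$V + \frac{21101}{-18850 - -18339} = 37841 + \frac{21101}{-18850 - -18339} = 37841 + \frac{21101}{-18850 + 18339} = 37841 + \frac{21101}{-511} = 37841 + 21101 \left(- \frac{1}{511}\right) = 37841 - \frac{21101}{511} = \frac{19315650}{511}$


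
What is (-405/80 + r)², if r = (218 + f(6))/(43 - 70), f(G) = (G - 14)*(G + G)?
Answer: 17131321/186624 ≈ 91.796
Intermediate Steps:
f(G) = 2*G*(-14 + G) (f(G) = (-14 + G)*(2*G) = 2*G*(-14 + G))
r = -122/27 (r = (218 + 2*6*(-14 + 6))/(43 - 70) = (218 + 2*6*(-8))/(-27) = (218 - 96)*(-1/27) = 122*(-1/27) = -122/27 ≈ -4.5185)
(-405/80 + r)² = (-405/80 - 122/27)² = (-405*1/80 - 122/27)² = (-81/16 - 122/27)² = (-4139/432)² = 17131321/186624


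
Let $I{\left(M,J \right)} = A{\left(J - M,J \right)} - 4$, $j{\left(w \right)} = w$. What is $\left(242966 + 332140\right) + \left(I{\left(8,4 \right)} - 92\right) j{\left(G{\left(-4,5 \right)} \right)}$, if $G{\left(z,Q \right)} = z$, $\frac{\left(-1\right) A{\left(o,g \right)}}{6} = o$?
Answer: $575394$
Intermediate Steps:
$A{\left(o,g \right)} = - 6 o$
$I{\left(M,J \right)} = -4 - 6 J + 6 M$ ($I{\left(M,J \right)} = - 6 \left(J - M\right) - 4 = \left(- 6 J + 6 M\right) - 4 = -4 - 6 J + 6 M$)
$\left(242966 + 332140\right) + \left(I{\left(8,4 \right)} - 92\right) j{\left(G{\left(-4,5 \right)} \right)} = \left(242966 + 332140\right) + \left(\left(-4 - 24 + 6 \cdot 8\right) - 92\right) \left(-4\right) = 575106 + \left(\left(-4 - 24 + 48\right) - 92\right) \left(-4\right) = 575106 + \left(20 - 92\right) \left(-4\right) = 575106 - -288 = 575106 + 288 = 575394$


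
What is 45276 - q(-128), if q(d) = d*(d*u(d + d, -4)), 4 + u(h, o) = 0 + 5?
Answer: 28892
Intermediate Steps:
u(h, o) = 1 (u(h, o) = -4 + (0 + 5) = -4 + 5 = 1)
q(d) = d**2 (q(d) = d*(d*1) = d*d = d**2)
45276 - q(-128) = 45276 - 1*(-128)**2 = 45276 - 1*16384 = 45276 - 16384 = 28892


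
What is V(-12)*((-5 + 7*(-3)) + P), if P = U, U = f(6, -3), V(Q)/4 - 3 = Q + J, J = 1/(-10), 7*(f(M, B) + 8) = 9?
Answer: 5954/5 ≈ 1190.8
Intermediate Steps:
f(M, B) = -47/7 (f(M, B) = -8 + (1/7)*9 = -8 + 9/7 = -47/7)
J = -1/10 ≈ -0.10000
V(Q) = 58/5 + 4*Q (V(Q) = 12 + 4*(Q - 1/10) = 12 + 4*(-1/10 + Q) = 12 + (-2/5 + 4*Q) = 58/5 + 4*Q)
U = -47/7 ≈ -6.7143
P = -47/7 ≈ -6.7143
V(-12)*((-5 + 7*(-3)) + P) = (58/5 + 4*(-12))*((-5 + 7*(-3)) - 47/7) = (58/5 - 48)*((-5 - 21) - 47/7) = -182*(-26 - 47/7)/5 = -182/5*(-229/7) = 5954/5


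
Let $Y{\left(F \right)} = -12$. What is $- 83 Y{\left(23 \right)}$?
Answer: $996$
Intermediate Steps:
$- 83 Y{\left(23 \right)} = \left(-83\right) \left(-12\right) = 996$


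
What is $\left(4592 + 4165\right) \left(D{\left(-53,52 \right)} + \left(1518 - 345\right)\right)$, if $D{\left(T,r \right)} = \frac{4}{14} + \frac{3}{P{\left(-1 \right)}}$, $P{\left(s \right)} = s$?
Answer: $10248192$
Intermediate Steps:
$D{\left(T,r \right)} = - \frac{19}{7}$ ($D{\left(T,r \right)} = \frac{4}{14} + \frac{3}{-1} = 4 \cdot \frac{1}{14} + 3 \left(-1\right) = \frac{2}{7} - 3 = - \frac{19}{7}$)
$\left(4592 + 4165\right) \left(D{\left(-53,52 \right)} + \left(1518 - 345\right)\right) = \left(4592 + 4165\right) \left(- \frac{19}{7} + \left(1518 - 345\right)\right) = 8757 \left(- \frac{19}{7} + 1173\right) = 8757 \cdot \frac{8192}{7} = 10248192$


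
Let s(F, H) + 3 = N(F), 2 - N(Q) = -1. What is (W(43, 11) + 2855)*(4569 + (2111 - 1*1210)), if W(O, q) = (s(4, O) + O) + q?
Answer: 15912230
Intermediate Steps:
N(Q) = 3 (N(Q) = 2 - 1*(-1) = 2 + 1 = 3)
s(F, H) = 0 (s(F, H) = -3 + 3 = 0)
W(O, q) = O + q (W(O, q) = (0 + O) + q = O + q)
(W(43, 11) + 2855)*(4569 + (2111 - 1*1210)) = ((43 + 11) + 2855)*(4569 + (2111 - 1*1210)) = (54 + 2855)*(4569 + (2111 - 1210)) = 2909*(4569 + 901) = 2909*5470 = 15912230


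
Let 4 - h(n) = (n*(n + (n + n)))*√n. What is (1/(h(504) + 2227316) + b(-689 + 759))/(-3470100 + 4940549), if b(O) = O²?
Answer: 19580977886016265/5876087622767391672 - 882*√14/81612328093991551 ≈ 0.0033323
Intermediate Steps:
h(n) = 4 - 3*n^(5/2) (h(n) = 4 - n*(n + (n + n))*√n = 4 - n*(n + 2*n)*√n = 4 - n*(3*n)*√n = 4 - 3*n²*√n = 4 - 3*n^(5/2))
(1/(h(504) + 2227316) + b(-689 + 759))/(-3470100 + 4940549) = (1/((4 - 4572288*√14) + 2227316) + (-689 + 759)²)/(-3470100 + 4940549) = (1/((4 - 4572288*√14) + 2227316) + 70²)/1470449 = (1/((4 - 4572288*√14) + 2227316) + 4900)*(1/1470449) = (1/(2227320 - 4572288*√14) + 4900)*(1/1470449) = (4900 + 1/(2227320 - 4572288*√14))*(1/1470449) = 4900/1470449 + 1/(1470449*(2227320 - 4572288*√14))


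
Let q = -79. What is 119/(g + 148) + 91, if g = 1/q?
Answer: 1073282/11691 ≈ 91.804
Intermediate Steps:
g = -1/79 (g = 1/(-79) = -1/79 ≈ -0.012658)
119/(g + 148) + 91 = 119/(-1/79 + 148) + 91 = 119/(11691/79) + 91 = (79/11691)*119 + 91 = 9401/11691 + 91 = 1073282/11691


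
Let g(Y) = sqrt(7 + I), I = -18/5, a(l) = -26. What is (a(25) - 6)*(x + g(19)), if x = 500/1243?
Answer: -16000/1243 - 32*sqrt(85)/5 ≈ -71.877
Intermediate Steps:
x = 500/1243 (x = 500*(1/1243) = 500/1243 ≈ 0.40225)
I = -18/5 (I = -18*1/5 = -18/5 ≈ -3.6000)
g(Y) = sqrt(85)/5 (g(Y) = sqrt(7 - 18/5) = sqrt(17/5) = sqrt(85)/5)
(a(25) - 6)*(x + g(19)) = (-26 - 6)*(500/1243 + sqrt(85)/5) = -32*(500/1243 + sqrt(85)/5) = -16000/1243 - 32*sqrt(85)/5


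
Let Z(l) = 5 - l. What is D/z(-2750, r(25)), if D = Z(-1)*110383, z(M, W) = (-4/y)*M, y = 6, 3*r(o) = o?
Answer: 993447/2750 ≈ 361.25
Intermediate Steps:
r(o) = o/3
z(M, W) = -2*M/3 (z(M, W) = (-4/6)*M = (-4*⅙)*M = -2*M/3)
D = 662298 (D = (5 - 1*(-1))*110383 = (5 + 1)*110383 = 6*110383 = 662298)
D/z(-2750, r(25)) = 662298/((-⅔*(-2750))) = 662298/(5500/3) = 662298*(3/5500) = 993447/2750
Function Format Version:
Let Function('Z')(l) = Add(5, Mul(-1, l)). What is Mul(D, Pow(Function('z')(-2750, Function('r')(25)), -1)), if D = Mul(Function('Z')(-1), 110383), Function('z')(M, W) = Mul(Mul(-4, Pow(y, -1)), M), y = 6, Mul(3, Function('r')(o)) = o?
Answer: Rational(993447, 2750) ≈ 361.25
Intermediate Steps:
Function('r')(o) = Mul(Rational(1, 3), o)
Function('z')(M, W) = Mul(Rational(-2, 3), M) (Function('z')(M, W) = Mul(Mul(-4, Pow(6, -1)), M) = Mul(Mul(-4, Rational(1, 6)), M) = Mul(Rational(-2, 3), M))
D = 662298 (D = Mul(Add(5, Mul(-1, -1)), 110383) = Mul(Add(5, 1), 110383) = Mul(6, 110383) = 662298)
Mul(D, Pow(Function('z')(-2750, Function('r')(25)), -1)) = Mul(662298, Pow(Mul(Rational(-2, 3), -2750), -1)) = Mul(662298, Pow(Rational(5500, 3), -1)) = Mul(662298, Rational(3, 5500)) = Rational(993447, 2750)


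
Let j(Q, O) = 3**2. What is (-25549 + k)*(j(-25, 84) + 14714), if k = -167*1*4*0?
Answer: -376157927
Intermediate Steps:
j(Q, O) = 9
k = 0 (k = -668*0 = -167*0 = 0)
(-25549 + k)*(j(-25, 84) + 14714) = (-25549 + 0)*(9 + 14714) = -25549*14723 = -376157927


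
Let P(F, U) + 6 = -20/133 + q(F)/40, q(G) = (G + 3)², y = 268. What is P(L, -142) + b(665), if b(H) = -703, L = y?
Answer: 5994973/5320 ≈ 1126.9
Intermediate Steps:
q(G) = (3 + G)²
L = 268
P(F, U) = -818/133 + (3 + F)²/40 (P(F, U) = -6 + (-20/133 + (3 + F)²/40) = -818/133 + (3 + F)²/40)
P(L, -142) + b(665) = (-818/133 + (3 + 268)²/40) - 703 = (-818/133 + (1/40)*271²) - 703 = (-818/133 + (1/40)*73441) - 703 = (-818/133 + 73441/40) - 703 = 9734933/5320 - 703 = 5994973/5320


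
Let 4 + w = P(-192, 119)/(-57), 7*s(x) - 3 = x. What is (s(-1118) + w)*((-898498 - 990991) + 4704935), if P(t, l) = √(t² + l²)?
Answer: -3218054778/7 - 4692410*√2041/19 ≈ -4.7088e+8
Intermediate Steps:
s(x) = 3/7 + x/7
P(t, l) = √(l² + t²)
w = -4 - 5*√2041/57 (w = -4 + √(119² + (-192)²)/(-57) = -4 - √(14161 + 36864)/57 = -4 - 5*√2041/57 ≈ -7.9629)
(s(-1118) + w)*((-898498 - 990991) + 4704935) = ((3/7 + (⅐)*(-1118)) + (-4 - 5*√2041/57))*((-898498 - 990991) + 4704935) = ((3/7 - 1118/7) + (-4 - 5*√2041/57))*(-1889489 + 4704935) = (-1115/7 + (-4 - 5*√2041/57))*2815446 = (-1143/7 - 5*√2041/57)*2815446 = -3218054778/7 - 4692410*√2041/19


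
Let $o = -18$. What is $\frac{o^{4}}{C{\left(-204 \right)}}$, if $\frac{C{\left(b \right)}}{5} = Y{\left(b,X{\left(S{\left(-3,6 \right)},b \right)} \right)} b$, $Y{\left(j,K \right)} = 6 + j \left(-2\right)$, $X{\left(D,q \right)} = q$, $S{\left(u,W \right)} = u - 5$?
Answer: $- \frac{486}{1955} \approx -0.24859$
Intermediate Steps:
$S{\left(u,W \right)} = -5 + u$ ($S{\left(u,W \right)} = u - 5 = -5 + u$)
$Y{\left(j,K \right)} = 6 - 2 j$
$C{\left(b \right)} = 5 b \left(6 - 2 b\right)$ ($C{\left(b \right)} = 5 \left(6 - 2 b\right) b = 5 b \left(6 - 2 b\right)$)
$\frac{o^{4}}{C{\left(-204 \right)}} = \frac{\left(-18\right)^{4}}{10 \left(-204\right) \left(3 - -204\right)} = \frac{104976}{10 \left(-204\right) \left(3 + 204\right)} = \frac{104976}{10 \left(-204\right) 207} = \frac{104976}{-422280} = 104976 \left(- \frac{1}{422280}\right) = - \frac{486}{1955}$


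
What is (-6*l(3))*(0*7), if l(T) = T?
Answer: 0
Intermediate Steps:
(-6*l(3))*(0*7) = (-6*3)*(0*7) = -18*0 = 0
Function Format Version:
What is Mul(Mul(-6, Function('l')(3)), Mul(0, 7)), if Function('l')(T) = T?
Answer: 0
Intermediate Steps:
Mul(Mul(-6, Function('l')(3)), Mul(0, 7)) = Mul(Mul(-6, 3), Mul(0, 7)) = Mul(-18, 0) = 0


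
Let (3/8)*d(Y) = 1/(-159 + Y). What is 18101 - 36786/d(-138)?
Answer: 16460567/4 ≈ 4.1151e+6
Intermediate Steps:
d(Y) = 8/(3*(-159 + Y))
18101 - 36786/d(-138) = 18101 - 36786/(8/(3*(-159 - 138))) = 18101 - 36786/((8/3)/(-297)) = 18101 - 36786/((8/3)*(-1/297)) = 18101 - 36786/(-8/891) = 18101 - 36786*(-891)/8 = 18101 - 1*(-16388163/4) = 18101 + 16388163/4 = 16460567/4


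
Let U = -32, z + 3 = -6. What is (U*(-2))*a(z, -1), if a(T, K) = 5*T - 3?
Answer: -3072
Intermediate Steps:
z = -9 (z = -3 - 6 = -9)
a(T, K) = -3 + 5*T
(U*(-2))*a(z, -1) = (-32*(-2))*(-3 + 5*(-9)) = 64*(-3 - 45) = 64*(-48) = -3072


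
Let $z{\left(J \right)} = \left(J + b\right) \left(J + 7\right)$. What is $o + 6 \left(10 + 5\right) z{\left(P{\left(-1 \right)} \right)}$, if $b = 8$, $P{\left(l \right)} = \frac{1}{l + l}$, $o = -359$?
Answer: $\frac{8057}{2} \approx 4028.5$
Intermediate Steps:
$P{\left(l \right)} = \frac{1}{2 l}$
$z{\left(J \right)} = \left(7 + J\right) \left(8 + J\right)$ ($z{\left(J \right)} = \left(J + 8\right) \left(J + 7\right) = \left(8 + J\right) \left(7 + J\right) = \left(7 + J\right) \left(8 + J\right)$)
$o + 6 \left(10 + 5\right) z{\left(P{\left(-1 \right)} \right)} = -359 + 6 \left(10 + 5\right) \left(56 + \left(\frac{1}{2 \left(-1\right)}\right)^{2} + 15 \frac{1}{2 \left(-1\right)}\right) = -359 + 6 \cdot 15 \left(56 + \left(\frac{1}{2} \left(-1\right)\right)^{2} + 15 \cdot \frac{1}{2} \left(-1\right)\right) = -359 + 90 \left(56 + \left(- \frac{1}{2}\right)^{2} + 15 \left(- \frac{1}{2}\right)\right) = -359 + 90 \left(56 + \frac{1}{4} - \frac{15}{2}\right) = -359 + 90 \cdot \frac{195}{4} = -359 + \frac{8775}{2} = \frac{8057}{2}$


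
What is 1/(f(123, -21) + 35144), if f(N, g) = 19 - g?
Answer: 1/35184 ≈ 2.8422e-5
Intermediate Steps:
1/(f(123, -21) + 35144) = 1/((19 - 1*(-21)) + 35144) = 1/((19 + 21) + 35144) = 1/(40 + 35144) = 1/35184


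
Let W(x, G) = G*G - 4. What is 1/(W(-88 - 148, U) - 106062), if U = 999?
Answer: 1/891935 ≈ 1.1212e-6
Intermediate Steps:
W(x, G) = -4 + G² (W(x, G) = G² - 4 = -4 + G²)
1/(W(-88 - 148, U) - 106062) = 1/((-4 + 999²) - 106062) = 1/((-4 + 998001) - 106062) = 1/(997997 - 106062) = 1/891935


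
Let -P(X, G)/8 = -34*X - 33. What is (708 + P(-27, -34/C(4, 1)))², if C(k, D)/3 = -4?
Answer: 40602384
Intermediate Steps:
C(k, D) = -12 (C(k, D) = 3*(-4) = -12)
P(X, G) = 264 + 272*X (P(X, G) = -8*(-34*X - 33) = -8*(-33 - 34*X) = 264 + 272*X)
(708 + P(-27, -34/C(4, 1)))² = (708 + (264 + 272*(-27)))² = (708 + (264 - 7344))² = (708 - 7080)² = (-6372)² = 40602384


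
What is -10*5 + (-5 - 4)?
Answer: -59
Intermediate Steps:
-10*5 + (-5 - 4) = -50 - 9 = -59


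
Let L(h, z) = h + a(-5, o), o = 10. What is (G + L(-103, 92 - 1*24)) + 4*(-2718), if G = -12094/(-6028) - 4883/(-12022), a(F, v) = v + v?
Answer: -99214857436/9058577 ≈ -10953.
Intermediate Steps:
a(F, v) = 2*v
L(h, z) = 20 + h (L(h, z) = h + 2*10 = h + 20 = 20 + h)
G = 21853599/9058577 (G = -12094*(-1/6028) - 4883*(-1/12022) = 6047/3014 + 4883/12022 = 21853599/9058577 ≈ 2.4125)
(G + L(-103, 92 - 1*24)) + 4*(-2718) = (21853599/9058577 + (20 - 103)) + 4*(-2718) = (21853599/9058577 - 83) - 10872 = -730008292/9058577 - 10872 = -99214857436/9058577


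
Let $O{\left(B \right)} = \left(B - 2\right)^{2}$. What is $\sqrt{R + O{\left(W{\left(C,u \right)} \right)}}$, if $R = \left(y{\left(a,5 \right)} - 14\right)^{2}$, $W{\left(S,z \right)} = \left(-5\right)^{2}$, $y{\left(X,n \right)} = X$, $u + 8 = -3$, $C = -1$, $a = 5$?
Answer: $\sqrt{610} \approx 24.698$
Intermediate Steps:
$u = -11$ ($u = -8 - 3 = -11$)
$W{\left(S,z \right)} = 25$
$R = 81$ ($R = \left(5 - 14\right)^{2} = \left(-9\right)^{2} = 81$)
$O{\left(B \right)} = \left(-2 + B\right)^{2}$
$\sqrt{R + O{\left(W{\left(C,u \right)} \right)}} = \sqrt{81 + \left(-2 + 25\right)^{2}} = \sqrt{81 + 23^{2}} = \sqrt{81 + 529} = \sqrt{610}$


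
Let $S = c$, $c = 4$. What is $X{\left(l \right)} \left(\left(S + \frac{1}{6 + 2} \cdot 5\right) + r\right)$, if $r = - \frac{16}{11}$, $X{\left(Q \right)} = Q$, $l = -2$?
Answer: $- \frac{279}{44} \approx -6.3409$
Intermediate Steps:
$S = 4$
$r = - \frac{16}{11}$ ($r = \left(-16\right) \frac{1}{11} = - \frac{16}{11} \approx -1.4545$)
$X{\left(l \right)} \left(\left(S + \frac{1}{6 + 2} \cdot 5\right) + r\right) = - 2 \left(\left(4 + \frac{1}{6 + 2} \cdot 5\right) - \frac{16}{11}\right) = - 2 \left(\left(4 + \frac{1}{8} \cdot 5\right) - \frac{16}{11}\right) = - 2 \left(\left(4 + \frac{5}{8}\right) - \frac{16}{11}\right) = - 2 \left(\frac{37}{8} - \frac{16}{11}\right) = \left(-2\right) \frac{279}{88} = - \frac{279}{44}$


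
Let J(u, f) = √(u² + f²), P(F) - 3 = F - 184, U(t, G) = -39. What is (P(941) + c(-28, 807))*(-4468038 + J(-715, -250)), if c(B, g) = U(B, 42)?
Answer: -3221455398 + 3605*√22949 ≈ -3.2209e+9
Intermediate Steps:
P(F) = -181 + F (P(F) = 3 + (F - 184) = 3 + (-184 + F) = -181 + F)
J(u, f) = √(f² + u²)
c(B, g) = -39
(P(941) + c(-28, 807))*(-4468038 + J(-715, -250)) = ((-181 + 941) - 39)*(-4468038 + √((-250)² + (-715)²)) = (760 - 39)*(-4468038 + √(62500 + 511225)) = 721*(-4468038 + √573725) = 721*(-4468038 + 5*√22949) = -3221455398 + 3605*√22949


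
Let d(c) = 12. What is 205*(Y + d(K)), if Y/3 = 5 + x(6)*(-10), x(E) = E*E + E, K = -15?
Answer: -252765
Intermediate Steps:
x(E) = E + E² (x(E) = E² + E = E + E²)
Y = -1245 (Y = 3*(5 + (6*(1 + 6))*(-10)) = 3*(5 + (6*7)*(-10)) = 3*(5 + 42*(-10)) = 3*(5 - 420) = 3*(-415) = -1245)
205*(Y + d(K)) = 205*(-1245 + 12) = 205*(-1233) = -252765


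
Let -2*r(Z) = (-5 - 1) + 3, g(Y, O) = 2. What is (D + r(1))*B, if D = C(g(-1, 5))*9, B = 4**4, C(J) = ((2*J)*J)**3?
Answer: 1180032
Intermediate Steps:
C(J) = 8*J**6 (C(J) = (2*J**2)**3 = 8*J**6)
B = 256
r(Z) = 3/2 (r(Z) = -((-5 - 1) + 3)/2 = -(-6 + 3)/2 = -1/2*(-3) = 3/2)
D = 4608 (D = (8*2**6)*9 = (8*64)*9 = 512*9 = 4608)
(D + r(1))*B = (4608 + 3/2)*256 = (9219/2)*256 = 1180032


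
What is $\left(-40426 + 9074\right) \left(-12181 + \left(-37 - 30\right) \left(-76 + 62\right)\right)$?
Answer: $352490536$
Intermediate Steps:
$\left(-40426 + 9074\right) \left(-12181 + \left(-37 - 30\right) \left(-76 + 62\right)\right) = - 31352 \left(-12181 + \left(-37 - 30\right) \left(-14\right)\right) = - 31352 \left(-12181 - -938\right) = - 31352 \left(-12181 + 938\right) = \left(-31352\right) \left(-11243\right) = 352490536$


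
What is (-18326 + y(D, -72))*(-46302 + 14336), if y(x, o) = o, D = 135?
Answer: 588110468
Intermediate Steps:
(-18326 + y(D, -72))*(-46302 + 14336) = (-18326 - 72)*(-46302 + 14336) = -18398*(-31966) = 588110468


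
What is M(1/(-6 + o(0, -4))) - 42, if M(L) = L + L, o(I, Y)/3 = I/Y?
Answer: -127/3 ≈ -42.333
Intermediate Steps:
o(I, Y) = 3*I/Y (o(I, Y) = 3*(I/Y) = 3*I/Y)
M(L) = 2*L
M(1/(-6 + o(0, -4))) - 42 = 2/(-6 + 3*0/(-4)) - 42 = 2/(-6 + 3*0*(-¼)) - 42 = 2/(-6 + 0) - 42 = 2/(-6) - 42 = 2*(-⅙) - 42 = -⅓ - 42 = -127/3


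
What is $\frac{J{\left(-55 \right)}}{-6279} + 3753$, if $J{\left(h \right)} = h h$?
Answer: $\frac{23562062}{6279} \approx 3752.5$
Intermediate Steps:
$J{\left(h \right)} = h^{2}$
$\frac{J{\left(-55 \right)}}{-6279} + 3753 = \frac{\left(-55\right)^{2}}{-6279} + 3753 = 3025 \left(- \frac{1}{6279}\right) + 3753 = - \frac{3025}{6279} + 3753 = \frac{23562062}{6279}$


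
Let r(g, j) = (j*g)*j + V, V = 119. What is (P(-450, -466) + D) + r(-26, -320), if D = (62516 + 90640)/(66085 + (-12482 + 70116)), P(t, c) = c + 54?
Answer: -329425562111/123719 ≈ -2.6627e+6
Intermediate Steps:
P(t, c) = 54 + c
D = 153156/123719 (D = 153156/(66085 + 57634) = 153156/123719 ≈ 1.2379)
r(g, j) = 119 + g*j² (r(g, j) = (j*g)*j + 119 = (g*j)*j + 119 = g*j² + 119 = 119 + g*j²)
(P(-450, -466) + D) + r(-26, -320) = ((54 - 466) + 153156/123719) + (119 - 26*(-320)²) = (-412 + 153156/123719) + (119 - 26*102400) = -50819072/123719 + (119 - 2662400) = -50819072/123719 - 2662281 = -329425562111/123719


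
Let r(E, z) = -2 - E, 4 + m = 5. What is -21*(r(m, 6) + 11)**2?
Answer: -1344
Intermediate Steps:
m = 1 (m = -4 + 5 = 1)
-21*(r(m, 6) + 11)**2 = -21*((-2 - 1*1) + 11)**2 = -21*((-2 - 1) + 11)**2 = -21*(-3 + 11)**2 = -21*8**2 = -21*64 = -1344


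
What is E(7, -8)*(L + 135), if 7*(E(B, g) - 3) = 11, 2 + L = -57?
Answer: 2432/7 ≈ 347.43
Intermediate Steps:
L = -59 (L = -2 - 57 = -59)
E(B, g) = 32/7 (E(B, g) = 3 + (⅐)*11 = 3 + 11/7 = 32/7)
E(7, -8)*(L + 135) = 32*(-59 + 135)/7 = (32/7)*76 = 2432/7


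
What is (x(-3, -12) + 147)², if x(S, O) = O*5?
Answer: 7569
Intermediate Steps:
x(S, O) = 5*O
(x(-3, -12) + 147)² = (5*(-12) + 147)² = (-60 + 147)² = 87² = 7569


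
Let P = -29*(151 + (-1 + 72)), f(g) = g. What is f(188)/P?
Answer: -94/3219 ≈ -0.029202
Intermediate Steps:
P = -6438 (P = -29*(151 + 71) = -29*222 = -6438)
f(188)/P = 188/(-6438) = 188*(-1/6438) = -94/3219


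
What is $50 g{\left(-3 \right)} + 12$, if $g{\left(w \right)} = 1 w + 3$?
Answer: $12$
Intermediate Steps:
$g{\left(w \right)} = 3 + w$ ($g{\left(w \right)} = w + 3 = 3 + w$)
$50 g{\left(-3 \right)} + 12 = 50 \left(3 - 3\right) + 12 = 50 \cdot 0 + 12 = 0 + 12 = 12$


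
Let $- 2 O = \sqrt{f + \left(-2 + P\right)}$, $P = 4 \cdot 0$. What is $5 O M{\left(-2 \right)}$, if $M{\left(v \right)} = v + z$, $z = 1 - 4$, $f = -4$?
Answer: $\frac{25 i \sqrt{6}}{2} \approx 30.619 i$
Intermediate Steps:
$z = -3$ ($z = 1 - 4 = -3$)
$P = 0$
$O = - \frac{i \sqrt{6}}{2}$ ($O = - \frac{\sqrt{-4 + \left(-2 + 0\right)}}{2} = - \frac{\sqrt{-4 - 2}}{2} = - \frac{\sqrt{-6}}{2} = - \frac{i \sqrt{6}}{2} \approx - 1.2247 i$)
$M{\left(v \right)} = -3 + v$ ($M{\left(v \right)} = v - 3 = -3 + v$)
$5 O M{\left(-2 \right)} = 5 \left(- \frac{i \sqrt{6}}{2}\right) \left(-3 - 2\right) = - \frac{5 i \sqrt{6}}{2} \left(-5\right) = \frac{25 i \sqrt{6}}{2}$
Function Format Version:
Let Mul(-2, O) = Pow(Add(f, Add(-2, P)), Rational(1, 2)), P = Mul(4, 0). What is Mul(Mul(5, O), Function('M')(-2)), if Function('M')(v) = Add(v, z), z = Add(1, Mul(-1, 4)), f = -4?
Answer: Mul(Rational(25, 2), I, Pow(6, Rational(1, 2))) ≈ Mul(30.619, I)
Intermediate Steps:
z = -3 (z = Add(1, -4) = -3)
P = 0
O = Mul(Rational(-1, 2), I, Pow(6, Rational(1, 2))) (O = Mul(Rational(-1, 2), Pow(Add(-4, Add(-2, 0)), Rational(1, 2))) = Mul(Rational(-1, 2), Pow(Add(-4, -2), Rational(1, 2))) = Mul(Rational(-1, 2), Pow(-6, Rational(1, 2))) = Mul(Rational(-1, 2), Mul(I, Pow(6, Rational(1, 2)))) = Mul(Rational(-1, 2), I, Pow(6, Rational(1, 2))) ≈ Mul(-1.2247, I))
Function('M')(v) = Add(-3, v) (Function('M')(v) = Add(v, -3) = Add(-3, v))
Mul(Mul(5, O), Function('M')(-2)) = Mul(Mul(5, Mul(Rational(-1, 2), I, Pow(6, Rational(1, 2)))), Add(-3, -2)) = Mul(Mul(Rational(-5, 2), I, Pow(6, Rational(1, 2))), -5) = Mul(Rational(25, 2), I, Pow(6, Rational(1, 2)))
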